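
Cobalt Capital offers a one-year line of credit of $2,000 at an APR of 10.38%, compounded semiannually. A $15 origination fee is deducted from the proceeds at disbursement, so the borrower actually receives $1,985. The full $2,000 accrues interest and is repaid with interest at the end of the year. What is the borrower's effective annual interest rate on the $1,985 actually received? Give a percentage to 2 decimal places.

Amount owed after one year: 2,000 × (1 + 0.1038/2)^2 = 2,000 × 1.106494 = $2,212.99.
Effective rate on net proceeds: 2,212.99 / 1,985 − 1 = 0.114855 = 11.49%.

11.49%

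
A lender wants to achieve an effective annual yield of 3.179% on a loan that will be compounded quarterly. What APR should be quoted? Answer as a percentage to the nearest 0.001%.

3.142%

(1 + r/4)^4 − 1 = 0.03179, so 1 + r/4 = 1.03179^(1/4).
r/4 = 0.007854, so r = 0.031418 = 3.142%.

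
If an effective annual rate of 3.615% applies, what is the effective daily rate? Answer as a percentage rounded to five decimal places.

0.00973%

The per-day rate i satisfies (1 + i)^365 = 1 + 0.03615.
i = 1.03615^(1/365) − 1 = 0.0000973 = 0.00973%.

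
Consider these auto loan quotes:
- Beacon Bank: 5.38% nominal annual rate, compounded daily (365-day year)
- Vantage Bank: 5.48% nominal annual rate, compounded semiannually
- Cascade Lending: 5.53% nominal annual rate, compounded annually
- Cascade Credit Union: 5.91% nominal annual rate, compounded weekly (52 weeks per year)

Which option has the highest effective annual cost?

Beacon Bank: (1 + 0.0538/365)^365 − 1 = 5.527%
Vantage Bank: (1 + 0.0548/2)^2 − 1 = 5.555%
Cascade Lending: compounded annually, EAR = 5.530%
Cascade Credit Union: (1 + 0.0591/52)^52 − 1 = 6.085%
The highest effective annual rate is Cascade Credit Union at 6.085%.

Cascade Credit Union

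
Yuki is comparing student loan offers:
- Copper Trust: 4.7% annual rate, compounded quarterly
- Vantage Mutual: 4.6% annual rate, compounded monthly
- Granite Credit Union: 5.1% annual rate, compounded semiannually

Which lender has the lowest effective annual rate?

Copper Trust: (1 + 0.047/4)^4 − 1 = 4.783%
Vantage Mutual: (1 + 0.046/12)^12 − 1 = 4.698%
Granite Credit Union: (1 + 0.051/2)^2 − 1 = 5.165%
The lowest effective annual rate is Vantage Mutual at 4.698%.

Vantage Mutual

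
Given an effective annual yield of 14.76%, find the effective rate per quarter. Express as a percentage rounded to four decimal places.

The per-quarter rate i satisfies (1 + i)^4 = 1 + 0.1476.
i = 1.1476^(1/4) − 1 = 0.0350174 = 3.5017%.

3.5017%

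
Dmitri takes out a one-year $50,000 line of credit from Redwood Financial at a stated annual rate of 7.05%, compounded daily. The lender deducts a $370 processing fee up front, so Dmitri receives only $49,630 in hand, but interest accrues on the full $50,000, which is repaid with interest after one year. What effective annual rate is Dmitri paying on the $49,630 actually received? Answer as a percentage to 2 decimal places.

8.10%

Amount owed after one year: 50,000 × (1 + 0.0705/365)^365 = 50,000 × 1.073037 = $53,651.86.
Effective rate on net proceeds: 53,651.86 / 49,630 − 1 = 0.081037 = 8.10%.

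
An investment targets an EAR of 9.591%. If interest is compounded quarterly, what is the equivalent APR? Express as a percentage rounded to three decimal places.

9.264%

(1 + r/4)^4 − 1 = 0.09591, so 1 + r/4 = 1.09591^(1/4).
r/4 = 0.023160, so r = 0.092642 = 9.264%.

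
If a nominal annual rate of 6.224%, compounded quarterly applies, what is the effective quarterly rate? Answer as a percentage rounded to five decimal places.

With a nominal annual rate compounded quarterly, the periodic rate is the nominal rate divided by 4.
i = 0.06224 / 4 = 0.0155600 = 1.55600%.

1.55600%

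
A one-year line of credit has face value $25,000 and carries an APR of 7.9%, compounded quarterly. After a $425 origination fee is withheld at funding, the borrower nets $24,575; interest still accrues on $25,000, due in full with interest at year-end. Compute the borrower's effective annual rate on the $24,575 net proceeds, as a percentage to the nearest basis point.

10.01%

Amount owed after one year: 25,000 × (1 + 0.079/4)^4 = 25,000 × 1.081371 = $27,034.28.
Effective rate on net proceeds: 27,034.28 / 24,575 − 1 = 0.100073 = 10.01%.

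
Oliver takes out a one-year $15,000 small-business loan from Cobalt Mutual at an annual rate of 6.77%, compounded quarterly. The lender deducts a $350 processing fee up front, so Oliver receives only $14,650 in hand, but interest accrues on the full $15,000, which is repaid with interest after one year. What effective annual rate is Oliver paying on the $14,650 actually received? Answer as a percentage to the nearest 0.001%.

Amount owed after one year: 15,000 × (1 + 0.0677/4)^4 = 15,000 × 1.069438 = $16,041.57.
Effective rate on net proceeds: 16,041.57 / 14,650 − 1 = 0.094988 = 9.499%.

9.499%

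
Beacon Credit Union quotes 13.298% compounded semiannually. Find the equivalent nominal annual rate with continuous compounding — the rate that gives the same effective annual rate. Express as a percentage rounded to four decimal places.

EAR = (1 + 0.13298/2)^2 − 1 = 0.137401.
Equivalent continuous rate: r = ln(1 + 0.137401) = 0.128746 = 12.8746%.

12.8746%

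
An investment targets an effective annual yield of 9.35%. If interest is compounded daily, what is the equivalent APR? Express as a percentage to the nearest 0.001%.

8.939%

(1 + r/365)^365 − 1 = 0.0935, so 1 + r/365 = 1.0935^(1/365).
r/365 = 0.000245, so r = 0.089395 = 8.939%.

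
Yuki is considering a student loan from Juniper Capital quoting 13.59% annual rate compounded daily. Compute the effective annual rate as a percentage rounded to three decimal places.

EAR = (1 + 0.1359/365)^365 − 1.
= (1 + 0.000372)^365 − 1 = 1.145538 − 1 = 14.554%.

14.554%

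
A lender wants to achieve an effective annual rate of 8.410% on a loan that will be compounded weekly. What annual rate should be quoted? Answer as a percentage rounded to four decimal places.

8.0813%

(1 + r/52)^52 − 1 = 0.08410, so 1 + r/52 = 1.08410^(1/52).
r/52 = 0.001554, so r = 0.080813 = 8.0813%.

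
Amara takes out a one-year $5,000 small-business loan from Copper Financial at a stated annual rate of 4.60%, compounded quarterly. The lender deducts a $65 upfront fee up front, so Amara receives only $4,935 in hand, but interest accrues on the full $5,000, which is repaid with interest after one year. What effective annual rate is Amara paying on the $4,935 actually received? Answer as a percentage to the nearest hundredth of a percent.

Amount owed after one year: 5,000 × (1 + 0.0460/4)^4 = 5,000 × 1.046800 = $5,234.00.
Effective rate on net proceeds: 5,234.00 / 4,935 − 1 = 0.060587 = 6.06%.

6.06%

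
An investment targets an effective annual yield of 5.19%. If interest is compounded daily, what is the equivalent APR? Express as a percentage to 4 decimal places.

(1 + r/365)^365 − 1 = 0.0519, so 1 + r/365 = 1.0519^(1/365).
r/365 = 0.000139, so r = 0.050602 = 5.0602%.

5.0602%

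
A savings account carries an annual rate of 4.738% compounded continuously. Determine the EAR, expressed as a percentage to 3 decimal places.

4.852%

With continuous compounding, EAR = e^0.04738 − 1.
e^0.04738 = 1.048520, so EAR = 0.048520 = 4.852%.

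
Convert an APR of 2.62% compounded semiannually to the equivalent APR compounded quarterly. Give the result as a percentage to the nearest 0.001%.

EAR = (1 + 0.0262/2)^2 − 1 = 0.026372.
Solve (1 + r/4)^4 = 1.026372: r/4 = 1.026372^(1/4) − 1 = 0.006529, so r = 0.026115 = 2.611%.

2.611%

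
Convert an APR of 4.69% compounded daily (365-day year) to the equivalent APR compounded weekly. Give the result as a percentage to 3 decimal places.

4.692%

EAR = (1 + 0.0469/365)^365 − 1 = 0.048014.
Solve (1 + r/52)^52 = 1.048014: r/52 = 1.048014^(1/52) − 1 = 0.000902, so r = 0.046918 = 4.692%.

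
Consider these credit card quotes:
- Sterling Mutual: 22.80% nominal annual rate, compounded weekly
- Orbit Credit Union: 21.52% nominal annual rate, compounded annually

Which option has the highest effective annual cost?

Sterling Mutual

Sterling Mutual: (1 + 0.2280/52)^52 − 1 = 25.546%
Orbit Credit Union: compounded annually, EAR = 21.520%
The highest effective annual rate is Sterling Mutual at 25.546%.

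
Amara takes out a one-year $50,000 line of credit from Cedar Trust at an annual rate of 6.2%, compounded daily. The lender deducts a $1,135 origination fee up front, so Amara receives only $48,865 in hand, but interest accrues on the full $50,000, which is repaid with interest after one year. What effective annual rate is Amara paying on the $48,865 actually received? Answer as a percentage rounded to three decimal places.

8.867%

Amount owed after one year: 50,000 × (1 + 0.062/365)^365 = 50,000 × 1.063957 = $53,197.84.
Effective rate on net proceeds: 53,197.84 / 48,865 − 1 = 0.088670 = 8.867%.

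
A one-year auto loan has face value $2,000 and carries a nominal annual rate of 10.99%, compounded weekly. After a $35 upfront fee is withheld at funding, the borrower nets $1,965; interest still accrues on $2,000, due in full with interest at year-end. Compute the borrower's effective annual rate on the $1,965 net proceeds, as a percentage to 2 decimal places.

13.59%

Amount owed after one year: 2,000 × (1 + 0.1099/52)^52 = 2,000 × 1.116037 = $2,232.07.
Effective rate on net proceeds: 2,232.07 / 1,965 − 1 = 0.135916 = 13.59%.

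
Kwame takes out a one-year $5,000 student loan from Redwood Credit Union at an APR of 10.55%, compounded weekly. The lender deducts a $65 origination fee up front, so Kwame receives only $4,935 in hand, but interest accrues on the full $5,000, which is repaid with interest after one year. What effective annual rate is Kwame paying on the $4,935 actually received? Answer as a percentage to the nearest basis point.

Amount owed after one year: 5,000 × (1 + 0.1055/52)^52 = 5,000 × 1.111147 = $5,555.74.
Effective rate on net proceeds: 5,555.74 / 4,935 − 1 = 0.125783 = 12.58%.

12.58%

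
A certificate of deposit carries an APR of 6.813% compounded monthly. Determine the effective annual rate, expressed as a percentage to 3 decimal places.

EAR = (1 + 0.06813/12)^12 − 1.
= (1 + 0.005677)^12 − 1 = 1.070298 − 1 = 7.030%.

7.030%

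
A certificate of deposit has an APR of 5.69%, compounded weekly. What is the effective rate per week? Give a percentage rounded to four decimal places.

With a nominal annual rate compounded weekly, the periodic rate is the nominal rate divided by 52.
i = 0.0569 / 52 = 0.0010942 = 0.1094%.

0.1094%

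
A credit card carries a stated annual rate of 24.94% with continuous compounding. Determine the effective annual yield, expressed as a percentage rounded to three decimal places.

28.326%

With continuous compounding, EAR = e^0.2494 − 1.
e^0.2494 = 1.283255, so EAR = 0.283255 = 28.326%.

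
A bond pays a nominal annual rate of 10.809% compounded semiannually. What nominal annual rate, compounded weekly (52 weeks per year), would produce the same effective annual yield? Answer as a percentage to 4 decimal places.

EAR = (1 + 0.10809/2)^2 − 1 = 0.111011.
Solve (1 + r/52)^52 = 1.111011: r/52 = 1.111011^(1/52) − 1 = 0.002026, so r = 0.105377 = 10.5377%.

10.5377%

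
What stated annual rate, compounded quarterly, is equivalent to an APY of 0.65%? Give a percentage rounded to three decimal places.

(1 + r/4)^4 − 1 = 0.0065, so 1 + r/4 = 1.0065^(1/4).
r/4 = 0.001621, so r = 0.006484 = 0.648%.

0.648%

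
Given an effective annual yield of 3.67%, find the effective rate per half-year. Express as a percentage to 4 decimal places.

1.8185%

The per-half-year rate i satisfies (1 + i)^2 = 1 + 0.0367.
i = 1.0367^(1/2) − 1 = 0.0181847 = 1.8185%.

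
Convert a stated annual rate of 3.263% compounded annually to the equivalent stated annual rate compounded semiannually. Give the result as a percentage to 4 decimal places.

Compounded annually, EAR = nominal = 0.032630.
Solve (1 + r/2)^2 = 1.032630: r/2 = 1.032630^(1/2) − 1 = 0.016184, so r = 0.032368 = 3.2368%.

3.2368%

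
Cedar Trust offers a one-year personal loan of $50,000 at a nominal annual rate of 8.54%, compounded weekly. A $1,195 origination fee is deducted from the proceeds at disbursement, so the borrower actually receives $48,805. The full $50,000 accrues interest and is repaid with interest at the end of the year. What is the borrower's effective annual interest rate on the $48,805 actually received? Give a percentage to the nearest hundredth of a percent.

11.57%

Amount owed after one year: 50,000 × (1 + 0.0854/52)^52 = 50,000 × 1.089076 = $54,453.82.
Effective rate on net proceeds: 54,453.82 / 48,805 − 1 = 0.115743 = 11.57%.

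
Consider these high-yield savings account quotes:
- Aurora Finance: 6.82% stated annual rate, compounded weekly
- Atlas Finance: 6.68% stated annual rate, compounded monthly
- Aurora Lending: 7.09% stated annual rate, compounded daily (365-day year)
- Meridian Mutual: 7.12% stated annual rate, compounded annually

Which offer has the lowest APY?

Atlas Finance

Aurora Finance: (1 + 0.0682/52)^52 − 1 = 7.053%
Atlas Finance: (1 + 0.0668/12)^12 − 1 = 6.888%
Aurora Lending: (1 + 0.0709/365)^365 − 1 = 7.347%
Meridian Mutual: compounded annually, EAR = 7.120%
The lowest effective annual rate is Atlas Finance at 6.888%.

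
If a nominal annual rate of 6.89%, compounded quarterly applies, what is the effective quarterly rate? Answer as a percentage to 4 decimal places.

1.7225%

With a nominal annual rate compounded quarterly, the periodic rate is the nominal rate divided by 4.
i = 0.0689 / 4 = 0.0172250 = 1.7225%.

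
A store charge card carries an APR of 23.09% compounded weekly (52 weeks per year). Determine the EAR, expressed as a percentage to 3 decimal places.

25.909%

EAR = (1 + 0.2309/52)^52 − 1.
= 1.259090 − 1 = 25.909%.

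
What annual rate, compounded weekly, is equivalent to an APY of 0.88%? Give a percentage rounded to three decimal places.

(1 + r/52)^52 − 1 = 0.0088, so 1 + r/52 = 1.0088^(1/52).
r/52 = 0.000169, so r = 0.008762 = 0.876%.

0.876%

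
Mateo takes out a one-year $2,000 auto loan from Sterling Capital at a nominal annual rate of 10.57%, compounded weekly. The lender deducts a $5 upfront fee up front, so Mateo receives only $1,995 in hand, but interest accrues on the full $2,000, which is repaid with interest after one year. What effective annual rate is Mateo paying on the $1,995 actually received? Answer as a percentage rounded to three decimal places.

Amount owed after one year: 2,000 × (1 + 0.1057/52)^52 = 2,000 × 1.111369 = $2,222.74.
Effective rate on net proceeds: 2,222.74 / 1,995 − 1 = 0.114155 = 11.415%.

11.415%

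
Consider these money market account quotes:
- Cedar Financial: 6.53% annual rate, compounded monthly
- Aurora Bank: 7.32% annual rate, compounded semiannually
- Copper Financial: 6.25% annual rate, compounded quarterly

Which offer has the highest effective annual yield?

Cedar Financial: (1 + 0.0653/12)^12 − 1 = 6.729%
Aurora Bank: (1 + 0.0732/2)^2 − 1 = 7.454%
Copper Financial: (1 + 0.0625/4)^4 − 1 = 6.398%
The highest effective annual rate is Aurora Bank at 7.454%.

Aurora Bank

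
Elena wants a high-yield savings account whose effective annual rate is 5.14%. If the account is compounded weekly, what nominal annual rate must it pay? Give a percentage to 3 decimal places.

5.015%

(1 + r/52)^52 − 1 = 0.0514, so 1 + r/52 = 1.0514^(1/52).
r/52 = 0.000964, so r = 0.050147 = 5.015%.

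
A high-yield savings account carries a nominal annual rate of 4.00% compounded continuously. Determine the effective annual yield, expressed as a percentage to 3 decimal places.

With continuous compounding, EAR = e^0.0400 − 1.
e^0.0400 = 1.040811, so EAR = 0.040811 = 4.081%.

4.081%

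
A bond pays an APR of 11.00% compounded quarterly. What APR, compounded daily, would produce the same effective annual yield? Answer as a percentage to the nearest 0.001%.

10.853%

EAR = (1 + 0.1100/4)^4 − 1 = 0.114621.
Solve (1 + r/365)^365 = 1.114621: r/365 = 1.114621^(1/365) − 1 = 0.000297, so r = 0.108531 = 10.853%.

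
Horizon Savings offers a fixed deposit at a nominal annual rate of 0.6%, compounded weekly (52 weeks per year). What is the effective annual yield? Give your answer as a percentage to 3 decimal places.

EAR = (1 + 0.006/52)^52 − 1.
= (1 + 0.000115)^52 − 1 = 1.006018 − 1 = 0.602%.

0.602%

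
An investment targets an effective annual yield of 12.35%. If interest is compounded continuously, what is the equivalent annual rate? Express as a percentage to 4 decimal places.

11.6449%

Continuous: nominal r satisfies e^r − 1 = 0.1235.
r = ln(1 + 0.1235) = ln(1.1235) = 0.116449 = 11.6449%.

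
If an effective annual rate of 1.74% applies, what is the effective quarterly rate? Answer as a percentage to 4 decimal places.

The per-quarter rate i satisfies (1 + i)^4 = 1 + 0.0174.
i = 1.0174^(1/4) − 1 = 0.0043219 = 0.4322%.

0.4322%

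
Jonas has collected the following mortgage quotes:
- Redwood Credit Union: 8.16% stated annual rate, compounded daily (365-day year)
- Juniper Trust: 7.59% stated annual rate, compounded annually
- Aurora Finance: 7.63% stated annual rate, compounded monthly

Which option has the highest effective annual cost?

Redwood Credit Union: (1 + 0.0816/365)^365 − 1 = 8.501%
Juniper Trust: compounded annually, EAR = 7.590%
Aurora Finance: (1 + 0.0763/12)^12 − 1 = 7.903%
The highest effective annual rate is Redwood Credit Union at 8.501%.

Redwood Credit Union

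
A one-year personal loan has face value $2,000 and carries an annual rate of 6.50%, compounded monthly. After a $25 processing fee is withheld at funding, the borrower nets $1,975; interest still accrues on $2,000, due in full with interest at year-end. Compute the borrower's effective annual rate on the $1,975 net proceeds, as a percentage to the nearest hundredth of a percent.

Amount owed after one year: 2,000 × (1 + 0.0650/12)^12 = 2,000 × 1.066972 = $2,133.94.
Effective rate on net proceeds: 2,133.94 / 1,975 − 1 = 0.080478 = 8.05%.

8.05%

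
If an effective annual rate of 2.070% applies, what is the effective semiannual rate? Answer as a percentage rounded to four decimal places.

The per-half-year rate i satisfies (1 + i)^2 = 1 + 0.02070.
i = 1.02070^(1/2) − 1 = 0.0102970 = 1.0297%.

1.0297%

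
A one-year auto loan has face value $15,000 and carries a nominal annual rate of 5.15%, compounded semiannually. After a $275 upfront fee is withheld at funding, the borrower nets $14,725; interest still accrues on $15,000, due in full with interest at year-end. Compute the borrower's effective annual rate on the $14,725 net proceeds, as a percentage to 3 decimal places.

7.181%

Amount owed after one year: 15,000 × (1 + 0.0515/2)^2 = 15,000 × 1.052163 = $15,782.45.
Effective rate on net proceeds: 15,782.45 / 14,725 − 1 = 0.071813 = 7.181%.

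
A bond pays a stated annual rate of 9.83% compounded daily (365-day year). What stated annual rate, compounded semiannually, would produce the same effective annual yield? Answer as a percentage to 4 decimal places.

EAR = (1 + 0.0983/365)^365 − 1 = 0.103279.
Solve (1 + r/2)^2 = 1.103279: r/2 = 1.103279^(1/2) − 1 = 0.050371, so r = 0.100742 = 10.0742%.

10.0742%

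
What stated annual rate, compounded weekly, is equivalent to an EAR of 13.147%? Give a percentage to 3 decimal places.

(1 + r/52)^52 − 1 = 0.13147, so 1 + r/52 = 1.13147^(1/52).
r/52 = 0.002378, so r = 0.123664 = 12.366%.

12.366%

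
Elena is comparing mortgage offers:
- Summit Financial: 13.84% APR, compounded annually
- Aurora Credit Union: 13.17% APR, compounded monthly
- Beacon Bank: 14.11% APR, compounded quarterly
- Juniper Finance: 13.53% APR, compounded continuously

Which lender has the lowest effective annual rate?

Summit Financial: compounded annually, EAR = 13.840%
Aurora Credit Union: (1 + 0.1317/12)^12 − 1 = 13.995%
Beacon Bank: (1 + 0.1411/4)^4 − 1 = 14.874%
Juniper Finance: e^0.1353 − 1 = 14.488%
The lowest effective annual rate is Summit Financial at 13.840%.

Summit Financial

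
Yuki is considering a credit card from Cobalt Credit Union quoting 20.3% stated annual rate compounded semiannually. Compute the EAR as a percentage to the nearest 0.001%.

21.330%

EAR = (1 + 0.203/2)^2 − 1.
= 1.213302 − 1 = 21.330%.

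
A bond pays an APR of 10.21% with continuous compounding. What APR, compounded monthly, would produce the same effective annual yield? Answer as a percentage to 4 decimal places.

EAR under continuous compounding: e^0.1021 − 1 = 0.107494.
Solve (1 + r/12)^12 = 1.107494: r/12 = 1.107494^(1/12) − 1 = 0.008545, so r = 0.102536 = 10.2536%.

10.2536%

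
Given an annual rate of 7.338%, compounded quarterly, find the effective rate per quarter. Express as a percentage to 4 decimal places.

1.8345%

With a nominal annual rate compounded quarterly, the periodic rate is the nominal rate divided by 4.
i = 0.07338 / 4 = 0.0183450 = 1.8345%.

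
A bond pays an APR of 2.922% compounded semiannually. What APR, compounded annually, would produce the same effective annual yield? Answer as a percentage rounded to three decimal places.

EAR = (1 + 0.02922/2)^2 − 1 = 0.029433.
Compounded annually, the equivalent nominal rate is the EAR itself: 2.943%.

2.943%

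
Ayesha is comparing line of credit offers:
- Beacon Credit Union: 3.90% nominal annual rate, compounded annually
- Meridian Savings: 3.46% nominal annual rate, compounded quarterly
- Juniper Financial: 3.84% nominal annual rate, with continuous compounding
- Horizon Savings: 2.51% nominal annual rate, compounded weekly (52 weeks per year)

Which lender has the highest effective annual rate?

Beacon Credit Union: compounded annually, EAR = 3.900%
Meridian Savings: (1 + 0.0346/4)^4 − 1 = 3.505%
Juniper Financial: e^0.0384 − 1 = 3.915%
Horizon Savings: (1 + 0.0251/52)^52 − 1 = 2.541%
The highest effective annual rate is Juniper Financial at 3.915%.

Juniper Financial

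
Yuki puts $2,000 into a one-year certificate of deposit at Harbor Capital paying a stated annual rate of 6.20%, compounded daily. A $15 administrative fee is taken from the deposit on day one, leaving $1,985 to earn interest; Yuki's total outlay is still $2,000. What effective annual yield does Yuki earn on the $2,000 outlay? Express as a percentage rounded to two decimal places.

5.60%

Value after one year: 1,985 × (1 + 0.0620/365)^365 = 1,985 × 1.063957 = $2,111.95.
Effective yield on the $2,000 outlay: 2,111.95 / 2,000 − 1 = 0.055977 = 5.60%.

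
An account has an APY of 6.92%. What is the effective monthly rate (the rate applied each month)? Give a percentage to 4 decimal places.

The per-month rate i satisfies (1 + i)^12 = 1 + 0.0692.
i = 1.0692^(1/12) − 1 = 0.0055915 = 0.5591%.

0.5591%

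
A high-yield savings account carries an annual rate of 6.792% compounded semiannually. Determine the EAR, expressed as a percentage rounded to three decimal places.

6.907%

EAR = (1 + 0.06792/2)^2 − 1.
= (1 + 0.033960)^2 − 1 = 1.069073 − 1 = 6.907%.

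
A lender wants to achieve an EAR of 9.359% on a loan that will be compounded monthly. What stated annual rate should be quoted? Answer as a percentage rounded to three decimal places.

8.980%

(1 + r/12)^12 − 1 = 0.09359, so 1 + r/12 = 1.09359^(1/12).
r/12 = 0.007483, so r = 0.089800 = 8.980%.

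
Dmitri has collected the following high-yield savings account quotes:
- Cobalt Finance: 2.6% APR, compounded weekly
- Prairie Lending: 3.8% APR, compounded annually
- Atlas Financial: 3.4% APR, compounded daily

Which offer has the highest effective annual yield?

Prairie Lending

Cobalt Finance: (1 + 0.026/52)^52 − 1 = 2.633%
Prairie Lending: compounded annually, EAR = 3.800%
Atlas Financial: (1 + 0.034/365)^365 − 1 = 3.458%
The highest effective annual rate is Prairie Lending at 3.800%.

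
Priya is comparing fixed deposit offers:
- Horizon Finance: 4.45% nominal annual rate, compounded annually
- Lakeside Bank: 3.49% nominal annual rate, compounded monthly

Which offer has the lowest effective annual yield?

Lakeside Bank

Horizon Finance: compounded annually, EAR = 4.450%
Lakeside Bank: (1 + 0.0349/12)^12 − 1 = 3.546%
The lowest effective annual rate is Lakeside Bank at 3.546%.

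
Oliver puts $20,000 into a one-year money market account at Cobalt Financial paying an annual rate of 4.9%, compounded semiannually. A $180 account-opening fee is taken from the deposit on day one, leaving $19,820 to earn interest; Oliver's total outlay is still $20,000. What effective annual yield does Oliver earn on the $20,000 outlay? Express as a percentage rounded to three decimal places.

4.015%

Value after one year: 19,820 × (1 + 0.049/2)^2 = 19,820 × 1.049600 = $20,803.08.
Effective yield on the $20,000 outlay: 20,803.08 / 20,000 − 1 = 0.040154 = 4.015%.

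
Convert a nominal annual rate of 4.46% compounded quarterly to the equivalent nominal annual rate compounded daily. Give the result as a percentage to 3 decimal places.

4.436%

EAR = (1 + 0.0446/4)^4 − 1 = 0.045351.
Solve (1 + r/365)^365 = 1.045351: r/365 = 1.045351^(1/365) − 1 = 0.000122, so r = 0.044356 = 4.436%.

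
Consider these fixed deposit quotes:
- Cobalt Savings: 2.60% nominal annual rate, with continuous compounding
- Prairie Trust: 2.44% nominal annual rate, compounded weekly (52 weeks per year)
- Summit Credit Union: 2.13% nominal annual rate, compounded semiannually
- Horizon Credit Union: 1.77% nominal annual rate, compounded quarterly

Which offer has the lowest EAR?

Cobalt Savings: e^0.0260 − 1 = 2.634%
Prairie Trust: (1 + 0.0244/52)^52 − 1 = 2.469%
Summit Credit Union: (1 + 0.0213/2)^2 − 1 = 2.141%
Horizon Credit Union: (1 + 0.0177/4)^4 − 1 = 1.782%
The lowest effective annual rate is Horizon Credit Union at 1.782%.

Horizon Credit Union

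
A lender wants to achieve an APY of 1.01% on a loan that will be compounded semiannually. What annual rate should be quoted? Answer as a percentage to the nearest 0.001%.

1.007%

(1 + r/2)^2 − 1 = 0.0101, so 1 + r/2 = 1.0101^(1/2).
r/2 = 0.005037, so r = 0.010075 = 1.007%.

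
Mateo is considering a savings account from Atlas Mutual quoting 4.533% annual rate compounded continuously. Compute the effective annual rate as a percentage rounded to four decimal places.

4.6373%

With continuous compounding, EAR = e^0.04533 − 1.
e^0.04533 = 1.046373, so EAR = 0.046373 = 4.6373%.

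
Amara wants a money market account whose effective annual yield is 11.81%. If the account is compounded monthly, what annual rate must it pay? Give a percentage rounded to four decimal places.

(1 + r/12)^12 − 1 = 0.1181, so 1 + r/12 = 1.1181^(1/12).
r/12 = 0.009346, so r = 0.112152 = 11.2152%.

11.2152%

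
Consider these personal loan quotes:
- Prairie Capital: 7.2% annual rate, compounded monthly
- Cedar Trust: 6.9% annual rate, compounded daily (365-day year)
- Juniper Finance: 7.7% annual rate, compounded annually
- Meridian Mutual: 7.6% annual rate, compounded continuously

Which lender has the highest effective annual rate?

Meridian Mutual

Prairie Capital: (1 + 0.072/12)^12 − 1 = 7.442%
Cedar Trust: (1 + 0.069/365)^365 − 1 = 7.143%
Juniper Finance: compounded annually, EAR = 7.700%
Meridian Mutual: e^0.076 − 1 = 7.896%
The highest effective annual rate is Meridian Mutual at 7.896%.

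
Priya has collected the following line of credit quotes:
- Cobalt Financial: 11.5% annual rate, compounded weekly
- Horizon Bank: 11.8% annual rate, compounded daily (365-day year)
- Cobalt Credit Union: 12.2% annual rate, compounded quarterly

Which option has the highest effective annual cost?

Cobalt Financial: (1 + 0.115/52)^52 − 1 = 12.173%
Horizon Bank: (1 + 0.118/365)^365 − 1 = 12.522%
Cobalt Credit Union: (1 + 0.122/4)^4 − 1 = 12.770%
The highest effective annual rate is Cobalt Credit Union at 12.770%.

Cobalt Credit Union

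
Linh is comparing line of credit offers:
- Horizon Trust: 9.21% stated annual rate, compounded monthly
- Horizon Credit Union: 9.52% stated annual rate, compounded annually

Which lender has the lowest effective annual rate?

Horizon Trust: (1 + 0.0921/12)^12 − 1 = 9.609%
Horizon Credit Union: compounded annually, EAR = 9.520%
The lowest effective annual rate is Horizon Credit Union at 9.520%.

Horizon Credit Union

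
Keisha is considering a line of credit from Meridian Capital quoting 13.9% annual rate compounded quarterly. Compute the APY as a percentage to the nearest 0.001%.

EAR = (1 + 0.139/4)^4 − 1.
= 1.146415 − 1 = 14.641%.

14.641%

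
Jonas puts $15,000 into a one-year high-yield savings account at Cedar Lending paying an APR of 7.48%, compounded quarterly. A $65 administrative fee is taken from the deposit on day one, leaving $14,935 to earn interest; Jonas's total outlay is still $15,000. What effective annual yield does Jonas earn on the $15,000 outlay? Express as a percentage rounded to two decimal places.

Value after one year: 14,935 × (1 + 0.0748/4)^4 = 14,935 × 1.076924 = $16,083.87.
Effective yield on the $15,000 outlay: 16,083.87 / 15,000 − 1 = 0.072258 = 7.23%.

7.23%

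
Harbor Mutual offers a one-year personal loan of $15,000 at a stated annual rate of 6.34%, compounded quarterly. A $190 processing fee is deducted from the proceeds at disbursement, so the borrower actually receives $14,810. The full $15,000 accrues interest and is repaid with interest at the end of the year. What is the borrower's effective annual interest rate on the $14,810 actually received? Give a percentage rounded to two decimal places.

7.86%

Amount owed after one year: 15,000 × (1 + 0.0634/4)^4 = 15,000 × 1.064923 = $15,973.85.
Effective rate on net proceeds: 15,973.85 / 14,810 − 1 = 0.078585 = 7.86%.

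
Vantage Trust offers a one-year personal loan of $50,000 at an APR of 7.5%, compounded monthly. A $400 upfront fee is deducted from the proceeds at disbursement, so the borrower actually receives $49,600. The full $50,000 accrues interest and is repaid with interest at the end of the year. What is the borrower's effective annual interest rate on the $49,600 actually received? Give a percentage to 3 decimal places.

Amount owed after one year: 50,000 × (1 + 0.075/12)^12 = 50,000 × 1.077633 = $53,881.63.
Effective rate on net proceeds: 53,881.63 / 49,600 − 1 = 0.086323 = 8.632%.

8.632%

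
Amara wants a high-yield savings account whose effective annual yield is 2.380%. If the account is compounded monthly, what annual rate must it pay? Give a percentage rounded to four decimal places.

(1 + r/12)^12 − 1 = 0.02380, so 1 + r/12 = 1.02380^(1/12).
r/12 = 0.001962, so r = 0.023544 = 2.3544%.

2.3544%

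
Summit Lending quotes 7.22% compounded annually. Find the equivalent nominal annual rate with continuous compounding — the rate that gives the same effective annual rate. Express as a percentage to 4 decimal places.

6.9713%

Compounded annually, EAR = nominal = 0.072200.
Equivalent continuous rate: r = ln(1 + 0.072200) = 0.069713 = 6.9713%.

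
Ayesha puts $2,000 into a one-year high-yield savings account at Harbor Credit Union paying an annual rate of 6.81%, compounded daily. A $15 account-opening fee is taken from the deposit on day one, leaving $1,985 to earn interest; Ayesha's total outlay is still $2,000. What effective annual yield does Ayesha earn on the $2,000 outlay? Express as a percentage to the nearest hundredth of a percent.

6.24%

Value after one year: 1,985 × (1 + 0.0681/365)^365 = 1,985 × 1.070466 = $2,124.87.
Effective yield on the $2,000 outlay: 2,124.87 / 2,000 − 1 = 0.062437 = 6.24%.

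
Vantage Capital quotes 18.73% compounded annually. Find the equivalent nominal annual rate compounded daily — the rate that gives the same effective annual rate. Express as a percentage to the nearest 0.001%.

Compounded annually, EAR = nominal = 0.187300.
Solve (1 + r/365)^365 = 1.187300: r/365 = 1.187300^(1/365) − 1 = 0.000470, so r = 0.171722 = 17.172%.

17.172%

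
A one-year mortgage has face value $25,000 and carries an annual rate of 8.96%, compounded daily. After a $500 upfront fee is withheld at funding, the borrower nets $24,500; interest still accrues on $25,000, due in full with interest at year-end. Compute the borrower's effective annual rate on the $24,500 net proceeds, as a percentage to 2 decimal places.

Amount owed after one year: 25,000 × (1 + 0.0896/365)^365 = 25,000 × 1.093725 = $27,343.12.
Effective rate on net proceeds: 27,343.12 / 24,500 − 1 = 0.116046 = 11.60%.

11.60%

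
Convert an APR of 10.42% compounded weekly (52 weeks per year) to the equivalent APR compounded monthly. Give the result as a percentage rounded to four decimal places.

10.4549%

EAR = (1 + 0.1042/52)^52 − 1 = 0.109707.
Solve (1 + r/12)^12 = 1.109707: r/12 = 1.109707^(1/12) − 1 = 0.008712, so r = 0.104549 = 10.4549%.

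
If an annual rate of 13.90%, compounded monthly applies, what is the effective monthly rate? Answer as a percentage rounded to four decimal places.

With a nominal annual rate compounded monthly, the periodic rate is the nominal rate divided by 12.
i = 0.1390 / 12 = 0.0115833 = 1.1583%.

1.1583%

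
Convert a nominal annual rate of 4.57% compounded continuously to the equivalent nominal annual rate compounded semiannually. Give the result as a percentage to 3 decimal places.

4.623%

EAR under continuous compounding: e^0.0457 − 1 = 0.046760.
Solve (1 + r/2)^2 = 1.046760: r/2 = 1.046760^(1/2) − 1 = 0.023113, so r = 0.046226 = 4.623%.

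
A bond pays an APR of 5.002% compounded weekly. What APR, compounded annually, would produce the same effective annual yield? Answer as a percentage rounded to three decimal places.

EAR = (1 + 0.05002/52)^52 − 1 = 0.051267.
Compounded annually, the equivalent nominal rate is the EAR itself: 5.127%.

5.127%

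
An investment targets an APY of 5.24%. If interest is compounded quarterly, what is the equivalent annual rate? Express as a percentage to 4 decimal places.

5.1401%

(1 + r/4)^4 − 1 = 0.0524, so 1 + r/4 = 1.0524^(1/4).
r/4 = 0.012850, so r = 0.051401 = 5.1401%.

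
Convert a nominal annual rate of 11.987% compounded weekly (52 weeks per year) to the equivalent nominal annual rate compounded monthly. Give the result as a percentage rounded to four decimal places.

EAR = (1 + 0.11987/52)^52 − 1 = 0.127195.
Solve (1 + r/12)^12 = 1.127195: r/12 = 1.127195^(1/12) − 1 = 0.010028, so r = 0.120331 = 12.0331%.

12.0331%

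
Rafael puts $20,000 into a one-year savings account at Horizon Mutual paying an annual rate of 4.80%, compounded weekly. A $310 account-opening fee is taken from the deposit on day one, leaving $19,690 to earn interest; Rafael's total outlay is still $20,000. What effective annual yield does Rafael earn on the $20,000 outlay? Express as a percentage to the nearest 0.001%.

Value after one year: 19,690 × (1 + 0.0480/52)^52 = 19,690 × 1.049147 = $20,657.71.
Effective yield on the $20,000 outlay: 20,657.71 / 20,000 − 1 = 0.032886 = 3.289%.

3.289%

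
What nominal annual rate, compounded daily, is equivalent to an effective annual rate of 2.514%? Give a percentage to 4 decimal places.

(1 + r/365)^365 − 1 = 0.02514, so 1 + r/365 = 1.02514^(1/365).
r/365 = 0.000068, so r = 0.024830 = 2.4830%.

2.4830%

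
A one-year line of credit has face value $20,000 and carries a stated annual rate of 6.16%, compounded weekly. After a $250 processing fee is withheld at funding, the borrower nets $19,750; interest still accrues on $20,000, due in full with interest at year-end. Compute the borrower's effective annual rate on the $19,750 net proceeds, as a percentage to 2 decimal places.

Amount owed after one year: 20,000 × (1 + 0.0616/52)^52 = 20,000 × 1.063498 = $21,269.96.
Effective rate on net proceeds: 21,269.96 / 19,750 − 1 = 0.076960 = 7.70%.

7.70%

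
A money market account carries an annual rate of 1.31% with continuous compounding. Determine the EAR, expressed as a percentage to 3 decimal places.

With continuous compounding, EAR = e^0.0131 − 1.
e^0.0131 = 1.013186, so EAR = 0.013186 = 1.319%.

1.319%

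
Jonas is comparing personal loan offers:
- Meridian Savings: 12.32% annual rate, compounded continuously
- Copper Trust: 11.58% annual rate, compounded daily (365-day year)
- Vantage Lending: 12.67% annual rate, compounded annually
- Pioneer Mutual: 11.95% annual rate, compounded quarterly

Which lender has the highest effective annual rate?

Meridian Savings

Meridian Savings: e^0.1232 − 1 = 13.111%
Copper Trust: (1 + 0.1158/365)^365 − 1 = 12.275%
Vantage Lending: compounded annually, EAR = 12.670%
Pioneer Mutual: (1 + 0.1195/4)^4 − 1 = 12.496%
The highest effective annual rate is Meridian Savings at 13.111%.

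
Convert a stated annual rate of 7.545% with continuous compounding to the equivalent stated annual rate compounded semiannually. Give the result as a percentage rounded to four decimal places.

EAR under continuous compounding: e^0.07545 − 1 = 0.078369.
Solve (1 + r/2)^2 = 1.078369: r/2 = 1.078369^(1/2) − 1 = 0.038446, so r = 0.076891 = 7.6891%.

7.6891%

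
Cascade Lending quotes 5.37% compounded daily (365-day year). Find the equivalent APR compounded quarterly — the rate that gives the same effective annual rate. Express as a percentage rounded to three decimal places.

EAR = (1 + 0.0537/365)^365 − 1 = 0.055164.
Solve (1 + r/4)^4 = 1.055164: r/4 = 1.055164^(1/4) − 1 = 0.013515, so r = 0.054058 = 5.406%.

5.406%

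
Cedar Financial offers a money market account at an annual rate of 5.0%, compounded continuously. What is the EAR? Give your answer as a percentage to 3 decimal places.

With continuous compounding, EAR = e^0.050 − 1.
e^0.050 = 1.051271, so EAR = 0.051271 = 5.127%.

5.127%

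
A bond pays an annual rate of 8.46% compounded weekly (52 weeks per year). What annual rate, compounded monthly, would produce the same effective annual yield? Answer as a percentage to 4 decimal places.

EAR = (1 + 0.0846/52)^52 − 1 = 0.088207.
Solve (1 + r/12)^12 = 1.088207: r/12 = 1.088207^(1/12) − 1 = 0.007069, so r = 0.084830 = 8.4830%.

8.4830%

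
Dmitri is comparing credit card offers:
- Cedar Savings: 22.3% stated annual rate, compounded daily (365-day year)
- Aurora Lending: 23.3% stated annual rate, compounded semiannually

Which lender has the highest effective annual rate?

Cedar Savings

Cedar Savings: (1 + 0.223/365)^365 − 1 = 24.974%
Aurora Lending: (1 + 0.233/2)^2 − 1 = 24.657%
The highest effective annual rate is Cedar Savings at 24.974%.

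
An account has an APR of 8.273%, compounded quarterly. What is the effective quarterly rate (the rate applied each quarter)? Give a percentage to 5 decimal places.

2.06825%

With a nominal annual rate compounded quarterly, the periodic rate is the nominal rate divided by 4.
i = 0.08273 / 4 = 0.0206825 = 2.06825%.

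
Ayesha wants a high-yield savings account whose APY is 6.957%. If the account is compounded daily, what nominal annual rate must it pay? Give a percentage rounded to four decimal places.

6.7263%

(1 + r/365)^365 − 1 = 0.06957, so 1 + r/365 = 1.06957^(1/365).
r/365 = 0.000184, so r = 0.067263 = 6.7263%.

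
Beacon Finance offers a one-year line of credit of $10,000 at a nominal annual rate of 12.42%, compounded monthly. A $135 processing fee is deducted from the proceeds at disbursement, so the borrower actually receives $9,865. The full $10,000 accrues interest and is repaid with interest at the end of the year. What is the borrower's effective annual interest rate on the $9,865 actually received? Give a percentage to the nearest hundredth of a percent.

14.70%

Amount owed after one year: 10,000 × (1 + 0.1242/12)^12 = 10,000 × 1.131520 = $11,315.20.
Effective rate on net proceeds: 11,315.20 / 9,865 − 1 = 0.147004 = 14.70%.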